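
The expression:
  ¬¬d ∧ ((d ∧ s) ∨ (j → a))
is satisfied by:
  {d: True, a: True, s: True, j: False}
  {d: True, a: True, s: False, j: False}
  {d: True, s: True, a: False, j: False}
  {d: True, s: False, a: False, j: False}
  {d: True, j: True, a: True, s: True}
  {d: True, j: True, a: True, s: False}
  {d: True, j: True, a: False, s: True}


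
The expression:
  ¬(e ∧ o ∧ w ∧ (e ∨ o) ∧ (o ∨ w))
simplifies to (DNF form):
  ¬e ∨ ¬o ∨ ¬w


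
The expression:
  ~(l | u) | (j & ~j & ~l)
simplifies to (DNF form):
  ~l & ~u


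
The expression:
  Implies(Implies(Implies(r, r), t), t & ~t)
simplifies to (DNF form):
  ~t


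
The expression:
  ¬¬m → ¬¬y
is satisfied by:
  {y: True, m: False}
  {m: False, y: False}
  {m: True, y: True}


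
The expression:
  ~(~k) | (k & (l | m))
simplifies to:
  k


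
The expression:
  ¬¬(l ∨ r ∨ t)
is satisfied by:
  {r: True, t: True, l: True}
  {r: True, t: True, l: False}
  {r: True, l: True, t: False}
  {r: True, l: False, t: False}
  {t: True, l: True, r: False}
  {t: True, l: False, r: False}
  {l: True, t: False, r: False}


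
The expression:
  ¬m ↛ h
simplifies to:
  h ∨ ¬m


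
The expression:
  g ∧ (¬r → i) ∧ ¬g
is never true.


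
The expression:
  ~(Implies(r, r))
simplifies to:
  False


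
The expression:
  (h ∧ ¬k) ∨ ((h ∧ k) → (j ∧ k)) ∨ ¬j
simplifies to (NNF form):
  True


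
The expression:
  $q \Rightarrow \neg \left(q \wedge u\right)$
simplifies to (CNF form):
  $\neg q \vee \neg u$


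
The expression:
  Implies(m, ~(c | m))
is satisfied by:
  {m: False}


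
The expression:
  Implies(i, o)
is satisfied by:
  {o: True, i: False}
  {i: False, o: False}
  {i: True, o: True}


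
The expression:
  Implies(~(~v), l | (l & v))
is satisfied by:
  {l: True, v: False}
  {v: False, l: False}
  {v: True, l: True}


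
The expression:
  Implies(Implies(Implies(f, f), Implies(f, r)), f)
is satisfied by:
  {f: True}


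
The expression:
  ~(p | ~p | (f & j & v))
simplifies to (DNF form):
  False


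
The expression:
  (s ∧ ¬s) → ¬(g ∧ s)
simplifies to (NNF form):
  True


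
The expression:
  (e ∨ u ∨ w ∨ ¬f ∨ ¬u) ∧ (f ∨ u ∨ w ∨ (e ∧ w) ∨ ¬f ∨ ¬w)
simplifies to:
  True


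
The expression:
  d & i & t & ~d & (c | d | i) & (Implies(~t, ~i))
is never true.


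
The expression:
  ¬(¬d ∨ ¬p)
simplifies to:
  d ∧ p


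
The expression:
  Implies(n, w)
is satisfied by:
  {w: True, n: False}
  {n: False, w: False}
  {n: True, w: True}


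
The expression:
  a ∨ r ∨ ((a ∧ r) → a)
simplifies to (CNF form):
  True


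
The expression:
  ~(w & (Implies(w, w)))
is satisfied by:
  {w: False}


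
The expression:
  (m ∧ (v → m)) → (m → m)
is always true.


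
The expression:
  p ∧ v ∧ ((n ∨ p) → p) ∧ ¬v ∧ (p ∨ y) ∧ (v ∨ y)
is never true.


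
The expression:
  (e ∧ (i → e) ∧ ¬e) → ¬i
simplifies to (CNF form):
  True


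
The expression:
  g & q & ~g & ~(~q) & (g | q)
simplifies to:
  False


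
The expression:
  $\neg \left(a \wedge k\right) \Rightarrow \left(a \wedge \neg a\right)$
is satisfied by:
  {a: True, k: True}


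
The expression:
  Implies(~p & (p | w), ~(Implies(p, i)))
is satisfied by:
  {p: True, w: False}
  {w: False, p: False}
  {w: True, p: True}


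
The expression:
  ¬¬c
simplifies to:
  c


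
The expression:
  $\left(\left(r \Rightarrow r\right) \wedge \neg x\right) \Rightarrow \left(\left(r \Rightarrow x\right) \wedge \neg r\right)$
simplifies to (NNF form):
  $x \vee \neg r$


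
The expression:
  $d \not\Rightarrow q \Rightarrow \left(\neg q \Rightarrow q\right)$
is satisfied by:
  {q: True, d: False}
  {d: False, q: False}
  {d: True, q: True}


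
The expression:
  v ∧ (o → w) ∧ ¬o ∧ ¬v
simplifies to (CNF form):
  False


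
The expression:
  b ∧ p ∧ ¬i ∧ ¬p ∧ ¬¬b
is never true.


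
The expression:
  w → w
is always true.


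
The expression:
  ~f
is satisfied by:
  {f: False}


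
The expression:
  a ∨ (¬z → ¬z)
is always true.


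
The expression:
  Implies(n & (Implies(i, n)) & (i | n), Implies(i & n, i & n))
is always true.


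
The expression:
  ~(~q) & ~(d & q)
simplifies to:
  q & ~d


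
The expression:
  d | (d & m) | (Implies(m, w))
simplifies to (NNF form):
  d | w | ~m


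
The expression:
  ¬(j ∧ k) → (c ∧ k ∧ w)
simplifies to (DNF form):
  (j ∧ k) ∨ (c ∧ j ∧ k) ∨ (c ∧ k ∧ w) ∨ (j ∧ k ∧ w)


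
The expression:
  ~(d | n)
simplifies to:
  ~d & ~n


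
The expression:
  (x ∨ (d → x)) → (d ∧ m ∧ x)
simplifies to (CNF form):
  d ∧ (m ∨ ¬x)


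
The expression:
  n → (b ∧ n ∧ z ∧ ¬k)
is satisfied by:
  {b: True, z: True, n: False, k: False}
  {b: True, z: False, n: False, k: False}
  {z: True, k: False, b: False, n: False}
  {k: False, z: False, b: False, n: False}
  {k: True, b: True, z: True, n: False}
  {k: True, b: True, z: False, n: False}
  {k: True, z: True, b: False, n: False}
  {k: True, z: False, b: False, n: False}
  {n: True, b: True, z: True, k: False}


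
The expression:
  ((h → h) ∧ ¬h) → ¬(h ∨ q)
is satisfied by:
  {h: True, q: False}
  {q: False, h: False}
  {q: True, h: True}


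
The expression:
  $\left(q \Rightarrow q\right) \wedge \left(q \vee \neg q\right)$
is always true.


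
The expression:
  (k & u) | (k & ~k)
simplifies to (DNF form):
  k & u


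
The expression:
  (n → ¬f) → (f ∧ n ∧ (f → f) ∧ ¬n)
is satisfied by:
  {f: True, n: True}


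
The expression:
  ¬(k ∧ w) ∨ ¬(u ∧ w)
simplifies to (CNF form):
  ¬k ∨ ¬u ∨ ¬w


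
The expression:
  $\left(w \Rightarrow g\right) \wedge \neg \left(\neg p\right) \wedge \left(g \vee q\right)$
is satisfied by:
  {p: True, g: True, q: True, w: False}
  {p: True, g: True, q: False, w: False}
  {p: True, g: True, w: True, q: True}
  {p: True, g: True, w: True, q: False}
  {p: True, q: True, w: False, g: False}


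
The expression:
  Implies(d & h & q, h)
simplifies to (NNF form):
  True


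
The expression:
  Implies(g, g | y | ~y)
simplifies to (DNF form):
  True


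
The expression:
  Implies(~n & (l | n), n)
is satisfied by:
  {n: True, l: False}
  {l: False, n: False}
  {l: True, n: True}


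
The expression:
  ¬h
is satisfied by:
  {h: False}


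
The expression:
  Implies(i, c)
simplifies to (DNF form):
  c | ~i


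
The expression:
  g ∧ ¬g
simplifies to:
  False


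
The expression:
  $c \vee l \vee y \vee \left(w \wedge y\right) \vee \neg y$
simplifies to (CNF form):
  $\text{True}$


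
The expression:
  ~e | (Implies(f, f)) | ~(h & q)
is always true.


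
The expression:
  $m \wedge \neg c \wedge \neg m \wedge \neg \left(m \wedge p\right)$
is never true.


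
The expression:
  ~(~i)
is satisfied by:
  {i: True}


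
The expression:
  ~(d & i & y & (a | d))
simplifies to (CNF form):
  ~d | ~i | ~y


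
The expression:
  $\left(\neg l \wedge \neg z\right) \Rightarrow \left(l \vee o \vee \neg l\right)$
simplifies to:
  $\text{True}$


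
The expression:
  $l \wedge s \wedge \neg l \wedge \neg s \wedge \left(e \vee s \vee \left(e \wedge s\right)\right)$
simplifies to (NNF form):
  $\text{False}$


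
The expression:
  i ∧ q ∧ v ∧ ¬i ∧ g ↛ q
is never true.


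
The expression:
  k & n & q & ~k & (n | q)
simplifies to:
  False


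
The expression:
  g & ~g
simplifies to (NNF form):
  False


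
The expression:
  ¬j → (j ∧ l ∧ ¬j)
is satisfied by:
  {j: True}


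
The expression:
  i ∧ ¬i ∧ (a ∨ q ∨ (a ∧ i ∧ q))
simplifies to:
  False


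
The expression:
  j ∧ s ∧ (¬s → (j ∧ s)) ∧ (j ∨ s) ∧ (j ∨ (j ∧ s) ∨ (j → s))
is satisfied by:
  {j: True, s: True}


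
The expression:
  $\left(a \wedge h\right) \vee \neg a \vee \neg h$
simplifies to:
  $\text{True}$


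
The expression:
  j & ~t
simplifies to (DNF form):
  j & ~t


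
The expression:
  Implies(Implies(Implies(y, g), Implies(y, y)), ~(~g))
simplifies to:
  g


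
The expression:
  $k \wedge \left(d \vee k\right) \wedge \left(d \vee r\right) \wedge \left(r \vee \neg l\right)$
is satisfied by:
  {r: True, d: True, k: True, l: False}
  {r: True, k: True, l: False, d: False}
  {r: True, d: True, l: True, k: True}
  {r: True, l: True, k: True, d: False}
  {d: True, k: True, l: False, r: False}


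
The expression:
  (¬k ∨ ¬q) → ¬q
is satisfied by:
  {k: True, q: False}
  {q: False, k: False}
  {q: True, k: True}


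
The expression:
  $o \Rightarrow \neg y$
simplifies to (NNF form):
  $\neg o \vee \neg y$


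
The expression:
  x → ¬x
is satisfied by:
  {x: False}


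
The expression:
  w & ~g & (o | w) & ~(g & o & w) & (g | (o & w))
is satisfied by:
  {w: True, o: True, g: False}


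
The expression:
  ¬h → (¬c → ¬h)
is always true.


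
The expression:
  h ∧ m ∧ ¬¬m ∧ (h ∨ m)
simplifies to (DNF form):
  h ∧ m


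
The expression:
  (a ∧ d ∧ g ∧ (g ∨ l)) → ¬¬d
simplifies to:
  True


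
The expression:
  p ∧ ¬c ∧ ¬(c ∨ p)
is never true.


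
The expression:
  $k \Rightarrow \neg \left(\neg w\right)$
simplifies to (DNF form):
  $w \vee \neg k$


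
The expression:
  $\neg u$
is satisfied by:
  {u: False}


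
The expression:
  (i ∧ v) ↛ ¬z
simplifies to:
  i ∧ v ∧ z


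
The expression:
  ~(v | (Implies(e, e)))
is never true.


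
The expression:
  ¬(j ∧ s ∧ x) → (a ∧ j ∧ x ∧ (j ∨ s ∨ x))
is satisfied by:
  {a: True, s: True, j: True, x: True}
  {a: True, j: True, x: True, s: False}
  {s: True, j: True, x: True, a: False}


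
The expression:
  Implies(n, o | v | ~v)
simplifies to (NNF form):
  True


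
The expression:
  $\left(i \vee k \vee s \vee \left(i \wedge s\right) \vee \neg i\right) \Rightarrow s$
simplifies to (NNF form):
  $s$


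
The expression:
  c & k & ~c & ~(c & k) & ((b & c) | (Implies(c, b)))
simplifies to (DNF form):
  False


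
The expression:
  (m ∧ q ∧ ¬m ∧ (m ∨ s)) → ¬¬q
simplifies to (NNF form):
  True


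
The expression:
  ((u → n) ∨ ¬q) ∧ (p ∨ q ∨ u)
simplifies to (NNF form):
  (n ∧ u) ∨ (p ∧ ¬q) ∨ (q ∧ ¬u) ∨ (u ∧ ¬q)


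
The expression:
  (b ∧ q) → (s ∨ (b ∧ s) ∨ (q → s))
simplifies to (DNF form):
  s ∨ ¬b ∨ ¬q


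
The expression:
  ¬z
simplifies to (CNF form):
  ¬z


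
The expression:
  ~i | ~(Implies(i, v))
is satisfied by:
  {v: False, i: False}
  {i: True, v: False}
  {v: True, i: False}


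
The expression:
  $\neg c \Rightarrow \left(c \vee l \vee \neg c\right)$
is always true.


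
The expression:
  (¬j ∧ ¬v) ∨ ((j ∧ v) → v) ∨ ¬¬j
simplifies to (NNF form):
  True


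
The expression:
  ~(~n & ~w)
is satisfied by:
  {n: True, w: True}
  {n: True, w: False}
  {w: True, n: False}


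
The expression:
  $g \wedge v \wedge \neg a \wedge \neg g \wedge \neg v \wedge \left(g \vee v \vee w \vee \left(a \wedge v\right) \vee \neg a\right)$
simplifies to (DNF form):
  $\text{False}$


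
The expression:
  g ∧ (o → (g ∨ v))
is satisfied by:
  {g: True}


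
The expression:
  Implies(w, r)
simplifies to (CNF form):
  r | ~w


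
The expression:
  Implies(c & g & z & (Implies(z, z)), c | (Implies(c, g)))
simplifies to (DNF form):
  True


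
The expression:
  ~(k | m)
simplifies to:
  ~k & ~m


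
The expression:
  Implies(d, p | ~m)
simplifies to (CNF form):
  p | ~d | ~m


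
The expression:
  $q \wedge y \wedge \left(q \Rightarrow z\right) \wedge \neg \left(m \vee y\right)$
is never true.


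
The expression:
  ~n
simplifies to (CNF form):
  ~n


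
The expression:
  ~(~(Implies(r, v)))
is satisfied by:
  {v: True, r: False}
  {r: False, v: False}
  {r: True, v: True}


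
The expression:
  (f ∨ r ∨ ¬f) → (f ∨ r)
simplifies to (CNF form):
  f ∨ r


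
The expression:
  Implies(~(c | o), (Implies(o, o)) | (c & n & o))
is always true.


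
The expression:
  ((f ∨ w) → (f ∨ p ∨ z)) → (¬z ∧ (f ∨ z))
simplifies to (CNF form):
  ¬z ∧ (f ∨ w) ∧ (f ∨ ¬p)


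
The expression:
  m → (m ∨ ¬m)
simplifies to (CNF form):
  True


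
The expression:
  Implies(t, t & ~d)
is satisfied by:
  {t: False, d: False}
  {d: True, t: False}
  {t: True, d: False}


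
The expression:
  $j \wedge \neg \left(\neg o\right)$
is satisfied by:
  {j: True, o: True}


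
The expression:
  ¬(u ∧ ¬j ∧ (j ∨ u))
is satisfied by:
  {j: True, u: False}
  {u: False, j: False}
  {u: True, j: True}


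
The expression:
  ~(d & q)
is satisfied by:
  {q: False, d: False}
  {d: True, q: False}
  {q: True, d: False}


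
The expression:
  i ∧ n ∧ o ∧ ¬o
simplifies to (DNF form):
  False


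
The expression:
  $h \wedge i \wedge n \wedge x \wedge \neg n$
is never true.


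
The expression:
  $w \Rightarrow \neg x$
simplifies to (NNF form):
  $\neg w \vee \neg x$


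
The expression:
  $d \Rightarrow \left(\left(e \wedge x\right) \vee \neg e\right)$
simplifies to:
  $x \vee \neg d \vee \neg e$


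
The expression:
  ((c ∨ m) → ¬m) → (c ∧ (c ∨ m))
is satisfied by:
  {c: True, m: True}
  {c: True, m: False}
  {m: True, c: False}


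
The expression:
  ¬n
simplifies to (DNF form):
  ¬n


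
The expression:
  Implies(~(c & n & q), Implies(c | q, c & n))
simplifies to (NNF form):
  (c & n) | (~c & ~q)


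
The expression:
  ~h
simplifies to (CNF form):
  ~h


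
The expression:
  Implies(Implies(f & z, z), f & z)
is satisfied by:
  {z: True, f: True}


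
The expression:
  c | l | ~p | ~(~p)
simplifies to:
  True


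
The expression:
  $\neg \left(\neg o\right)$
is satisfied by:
  {o: True}


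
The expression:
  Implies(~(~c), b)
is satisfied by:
  {b: True, c: False}
  {c: False, b: False}
  {c: True, b: True}


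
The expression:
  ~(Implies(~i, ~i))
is never true.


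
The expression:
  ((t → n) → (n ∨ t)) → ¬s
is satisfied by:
  {n: False, s: False, t: False}
  {t: True, n: False, s: False}
  {n: True, t: False, s: False}
  {t: True, n: True, s: False}
  {s: True, t: False, n: False}


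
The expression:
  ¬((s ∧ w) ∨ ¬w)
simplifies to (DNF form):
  w ∧ ¬s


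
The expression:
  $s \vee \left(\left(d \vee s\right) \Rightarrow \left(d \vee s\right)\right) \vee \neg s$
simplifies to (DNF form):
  $\text{True}$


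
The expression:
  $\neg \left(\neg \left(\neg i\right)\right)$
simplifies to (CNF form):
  $\neg i$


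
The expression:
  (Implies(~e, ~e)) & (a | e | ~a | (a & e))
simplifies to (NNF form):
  True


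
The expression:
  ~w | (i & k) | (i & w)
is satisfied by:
  {i: True, w: False}
  {w: False, i: False}
  {w: True, i: True}


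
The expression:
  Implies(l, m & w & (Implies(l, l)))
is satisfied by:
  {w: True, m: True, l: False}
  {w: True, m: False, l: False}
  {m: True, w: False, l: False}
  {w: False, m: False, l: False}
  {w: True, l: True, m: True}


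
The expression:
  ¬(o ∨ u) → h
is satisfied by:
  {o: True, u: True, h: True}
  {o: True, u: True, h: False}
  {o: True, h: True, u: False}
  {o: True, h: False, u: False}
  {u: True, h: True, o: False}
  {u: True, h: False, o: False}
  {h: True, u: False, o: False}


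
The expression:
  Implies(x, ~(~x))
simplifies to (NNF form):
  True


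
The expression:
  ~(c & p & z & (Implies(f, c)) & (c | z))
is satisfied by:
  {p: False, c: False, z: False}
  {z: True, p: False, c: False}
  {c: True, p: False, z: False}
  {z: True, c: True, p: False}
  {p: True, z: False, c: False}
  {z: True, p: True, c: False}
  {c: True, p: True, z: False}


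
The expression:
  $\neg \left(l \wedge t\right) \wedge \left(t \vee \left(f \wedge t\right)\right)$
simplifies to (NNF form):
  $t \wedge \neg l$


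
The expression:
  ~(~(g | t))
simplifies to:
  g | t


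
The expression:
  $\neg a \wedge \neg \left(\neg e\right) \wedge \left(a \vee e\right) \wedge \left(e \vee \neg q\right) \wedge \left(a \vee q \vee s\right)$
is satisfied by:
  {e: True, q: True, s: True, a: False}
  {e: True, q: True, s: False, a: False}
  {e: True, s: True, q: False, a: False}


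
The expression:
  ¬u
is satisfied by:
  {u: False}


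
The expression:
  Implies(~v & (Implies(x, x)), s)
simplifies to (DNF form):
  s | v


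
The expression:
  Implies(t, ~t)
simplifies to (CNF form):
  ~t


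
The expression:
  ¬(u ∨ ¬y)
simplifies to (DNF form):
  y ∧ ¬u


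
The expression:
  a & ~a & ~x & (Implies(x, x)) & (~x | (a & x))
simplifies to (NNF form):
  False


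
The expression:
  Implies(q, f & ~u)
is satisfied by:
  {f: True, u: False, q: False}
  {u: False, q: False, f: False}
  {f: True, u: True, q: False}
  {u: True, f: False, q: False}
  {q: True, f: True, u: False}


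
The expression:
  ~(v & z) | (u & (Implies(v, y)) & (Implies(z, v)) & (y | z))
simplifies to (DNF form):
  ~v | ~z | (u & y)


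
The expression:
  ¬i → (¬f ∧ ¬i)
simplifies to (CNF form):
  i ∨ ¬f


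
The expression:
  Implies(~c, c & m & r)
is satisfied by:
  {c: True}


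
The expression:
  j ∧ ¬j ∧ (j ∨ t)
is never true.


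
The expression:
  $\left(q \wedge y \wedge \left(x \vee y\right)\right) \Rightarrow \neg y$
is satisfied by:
  {q: False, y: False}
  {y: True, q: False}
  {q: True, y: False}


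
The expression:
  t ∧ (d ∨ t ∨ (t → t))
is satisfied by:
  {t: True}


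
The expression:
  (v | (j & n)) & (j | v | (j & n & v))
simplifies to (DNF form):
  v | (j & n)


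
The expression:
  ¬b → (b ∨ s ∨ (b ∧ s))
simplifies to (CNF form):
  b ∨ s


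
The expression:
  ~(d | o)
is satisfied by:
  {d: False, o: False}


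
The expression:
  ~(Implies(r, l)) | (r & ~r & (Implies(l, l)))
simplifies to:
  r & ~l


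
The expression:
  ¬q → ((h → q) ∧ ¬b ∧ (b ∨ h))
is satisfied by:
  {q: True}


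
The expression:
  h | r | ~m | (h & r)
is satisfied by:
  {r: True, h: True, m: False}
  {r: True, m: False, h: False}
  {h: True, m: False, r: False}
  {h: False, m: False, r: False}
  {r: True, h: True, m: True}
  {r: True, m: True, h: False}
  {h: True, m: True, r: False}


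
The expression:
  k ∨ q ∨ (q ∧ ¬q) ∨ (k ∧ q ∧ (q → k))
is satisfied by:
  {k: True, q: True}
  {k: True, q: False}
  {q: True, k: False}


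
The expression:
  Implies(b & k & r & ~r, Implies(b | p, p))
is always true.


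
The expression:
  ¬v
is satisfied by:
  {v: False}


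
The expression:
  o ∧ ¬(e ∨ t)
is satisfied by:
  {o: True, e: False, t: False}


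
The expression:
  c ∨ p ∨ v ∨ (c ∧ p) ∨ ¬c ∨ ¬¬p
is always true.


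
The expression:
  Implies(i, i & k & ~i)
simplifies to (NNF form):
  ~i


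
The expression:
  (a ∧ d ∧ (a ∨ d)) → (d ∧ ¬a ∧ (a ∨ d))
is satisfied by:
  {d: False, a: False}
  {a: True, d: False}
  {d: True, a: False}


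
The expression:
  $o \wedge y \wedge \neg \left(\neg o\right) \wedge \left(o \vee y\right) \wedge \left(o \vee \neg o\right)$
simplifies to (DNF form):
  $o \wedge y$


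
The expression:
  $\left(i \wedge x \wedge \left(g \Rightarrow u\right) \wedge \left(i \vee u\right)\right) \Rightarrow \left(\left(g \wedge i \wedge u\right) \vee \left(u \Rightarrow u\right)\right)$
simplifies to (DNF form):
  $\text{True}$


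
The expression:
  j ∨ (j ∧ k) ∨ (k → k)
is always true.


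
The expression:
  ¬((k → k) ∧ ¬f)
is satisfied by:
  {f: True}


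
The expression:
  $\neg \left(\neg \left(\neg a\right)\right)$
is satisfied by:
  {a: False}


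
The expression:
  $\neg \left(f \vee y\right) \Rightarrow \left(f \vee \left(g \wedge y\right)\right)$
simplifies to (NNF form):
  $f \vee y$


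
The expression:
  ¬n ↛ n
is always true.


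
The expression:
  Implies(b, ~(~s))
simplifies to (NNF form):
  s | ~b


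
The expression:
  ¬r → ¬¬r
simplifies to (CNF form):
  r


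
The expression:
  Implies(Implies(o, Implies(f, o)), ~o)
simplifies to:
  ~o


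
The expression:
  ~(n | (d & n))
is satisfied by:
  {n: False}


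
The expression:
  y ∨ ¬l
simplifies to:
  y ∨ ¬l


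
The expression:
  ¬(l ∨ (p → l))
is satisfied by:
  {p: True, l: False}


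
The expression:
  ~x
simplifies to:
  ~x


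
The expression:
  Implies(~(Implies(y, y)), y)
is always true.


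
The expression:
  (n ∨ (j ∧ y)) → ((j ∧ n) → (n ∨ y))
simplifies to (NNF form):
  True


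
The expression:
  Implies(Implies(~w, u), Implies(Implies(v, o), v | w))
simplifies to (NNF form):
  v | w | ~u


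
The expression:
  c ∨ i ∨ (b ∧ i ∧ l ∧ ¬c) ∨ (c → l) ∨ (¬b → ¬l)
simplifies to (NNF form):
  True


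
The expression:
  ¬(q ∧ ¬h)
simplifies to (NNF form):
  h ∨ ¬q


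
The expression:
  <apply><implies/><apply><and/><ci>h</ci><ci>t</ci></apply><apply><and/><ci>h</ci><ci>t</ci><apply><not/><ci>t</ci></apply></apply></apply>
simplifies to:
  <apply><or/><apply><not/><ci>h</ci></apply><apply><not/><ci>t</ci></apply></apply>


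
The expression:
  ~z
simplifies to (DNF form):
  ~z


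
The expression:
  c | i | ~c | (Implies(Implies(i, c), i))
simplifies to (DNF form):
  True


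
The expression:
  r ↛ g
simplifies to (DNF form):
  r ∧ ¬g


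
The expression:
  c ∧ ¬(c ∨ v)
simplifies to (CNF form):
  False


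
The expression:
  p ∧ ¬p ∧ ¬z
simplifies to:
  False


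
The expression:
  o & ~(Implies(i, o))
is never true.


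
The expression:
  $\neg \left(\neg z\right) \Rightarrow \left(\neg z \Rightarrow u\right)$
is always true.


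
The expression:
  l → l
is always true.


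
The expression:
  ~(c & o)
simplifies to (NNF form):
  ~c | ~o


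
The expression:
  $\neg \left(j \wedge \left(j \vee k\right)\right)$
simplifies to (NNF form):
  $\neg j$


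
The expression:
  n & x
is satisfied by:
  {x: True, n: True}


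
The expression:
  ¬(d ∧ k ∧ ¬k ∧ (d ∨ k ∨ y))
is always true.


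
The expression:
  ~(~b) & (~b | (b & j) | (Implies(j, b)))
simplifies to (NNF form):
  b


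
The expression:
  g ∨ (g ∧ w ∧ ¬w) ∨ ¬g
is always true.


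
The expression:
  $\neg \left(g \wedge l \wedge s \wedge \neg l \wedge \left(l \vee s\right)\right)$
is always true.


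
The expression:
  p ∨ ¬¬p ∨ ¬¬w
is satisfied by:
  {p: True, w: True}
  {p: True, w: False}
  {w: True, p: False}


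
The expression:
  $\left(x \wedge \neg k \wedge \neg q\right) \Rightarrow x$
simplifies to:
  $\text{True}$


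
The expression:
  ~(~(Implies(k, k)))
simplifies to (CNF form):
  True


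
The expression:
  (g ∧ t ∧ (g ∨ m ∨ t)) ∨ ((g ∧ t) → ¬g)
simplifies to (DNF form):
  True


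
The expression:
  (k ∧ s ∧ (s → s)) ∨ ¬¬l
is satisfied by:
  {l: True, s: True, k: True}
  {l: True, s: True, k: False}
  {l: True, k: True, s: False}
  {l: True, k: False, s: False}
  {s: True, k: True, l: False}


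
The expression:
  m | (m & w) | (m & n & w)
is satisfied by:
  {m: True}


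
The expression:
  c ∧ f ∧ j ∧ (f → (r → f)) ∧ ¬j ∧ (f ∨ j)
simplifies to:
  False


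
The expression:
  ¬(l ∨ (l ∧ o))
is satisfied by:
  {l: False}


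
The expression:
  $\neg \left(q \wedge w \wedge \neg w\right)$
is always true.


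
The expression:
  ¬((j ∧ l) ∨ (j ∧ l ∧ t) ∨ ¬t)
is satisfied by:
  {t: True, l: False, j: False}
  {t: True, j: True, l: False}
  {t: True, l: True, j: False}


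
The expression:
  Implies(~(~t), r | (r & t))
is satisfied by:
  {r: True, t: False}
  {t: False, r: False}
  {t: True, r: True}


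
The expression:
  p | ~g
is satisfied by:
  {p: True, g: False}
  {g: False, p: False}
  {g: True, p: True}


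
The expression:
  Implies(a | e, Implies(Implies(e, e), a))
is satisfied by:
  {a: True, e: False}
  {e: False, a: False}
  {e: True, a: True}


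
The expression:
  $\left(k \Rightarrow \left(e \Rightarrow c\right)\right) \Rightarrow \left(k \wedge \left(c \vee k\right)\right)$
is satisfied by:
  {k: True}


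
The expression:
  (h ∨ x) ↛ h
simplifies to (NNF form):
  x ∧ ¬h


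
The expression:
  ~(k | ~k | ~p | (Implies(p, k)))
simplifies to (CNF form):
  False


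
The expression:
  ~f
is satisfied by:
  {f: False}


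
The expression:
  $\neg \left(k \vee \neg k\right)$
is never true.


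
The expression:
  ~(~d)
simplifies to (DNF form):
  d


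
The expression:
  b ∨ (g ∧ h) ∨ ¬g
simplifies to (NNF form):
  b ∨ h ∨ ¬g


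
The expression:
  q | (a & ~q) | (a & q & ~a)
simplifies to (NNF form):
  a | q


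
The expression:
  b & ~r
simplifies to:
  b & ~r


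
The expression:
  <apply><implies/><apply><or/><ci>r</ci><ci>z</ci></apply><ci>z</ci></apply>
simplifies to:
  <apply><or/><ci>z</ci><apply><not/><ci>r</ci></apply></apply>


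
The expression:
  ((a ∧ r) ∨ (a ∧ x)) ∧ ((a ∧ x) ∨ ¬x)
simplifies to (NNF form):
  a ∧ (r ∨ x)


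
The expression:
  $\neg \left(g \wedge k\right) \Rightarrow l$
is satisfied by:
  {l: True, g: True, k: True}
  {l: True, g: True, k: False}
  {l: True, k: True, g: False}
  {l: True, k: False, g: False}
  {g: True, k: True, l: False}


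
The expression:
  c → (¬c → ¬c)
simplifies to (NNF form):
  True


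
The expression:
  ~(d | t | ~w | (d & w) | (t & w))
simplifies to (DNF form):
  w & ~d & ~t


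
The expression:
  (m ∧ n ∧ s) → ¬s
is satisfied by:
  {s: False, m: False, n: False}
  {n: True, s: False, m: False}
  {m: True, s: False, n: False}
  {n: True, m: True, s: False}
  {s: True, n: False, m: False}
  {n: True, s: True, m: False}
  {m: True, s: True, n: False}


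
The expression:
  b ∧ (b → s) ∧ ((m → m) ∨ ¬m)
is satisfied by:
  {b: True, s: True}


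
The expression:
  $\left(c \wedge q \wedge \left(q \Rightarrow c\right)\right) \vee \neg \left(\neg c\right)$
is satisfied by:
  {c: True}


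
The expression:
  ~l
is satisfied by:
  {l: False}


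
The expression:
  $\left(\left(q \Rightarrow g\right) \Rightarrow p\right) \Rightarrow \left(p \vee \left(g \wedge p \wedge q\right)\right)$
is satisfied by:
  {p: True, g: True, q: False}
  {p: True, g: False, q: False}
  {g: True, p: False, q: False}
  {p: False, g: False, q: False}
  {q: True, p: True, g: True}
  {q: True, p: True, g: False}
  {q: True, g: True, p: False}


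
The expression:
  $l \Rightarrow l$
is always true.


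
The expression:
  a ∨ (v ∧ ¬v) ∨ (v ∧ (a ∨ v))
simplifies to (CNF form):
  a ∨ v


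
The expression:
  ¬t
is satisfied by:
  {t: False}


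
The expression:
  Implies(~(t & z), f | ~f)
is always true.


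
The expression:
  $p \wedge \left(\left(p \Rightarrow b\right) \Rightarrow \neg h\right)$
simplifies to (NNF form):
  $p \wedge \left(\neg b \vee \neg h\right)$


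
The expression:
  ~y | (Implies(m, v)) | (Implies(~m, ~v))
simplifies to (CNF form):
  True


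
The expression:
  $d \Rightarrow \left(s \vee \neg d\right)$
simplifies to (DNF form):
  $s \vee \neg d$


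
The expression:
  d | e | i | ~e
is always true.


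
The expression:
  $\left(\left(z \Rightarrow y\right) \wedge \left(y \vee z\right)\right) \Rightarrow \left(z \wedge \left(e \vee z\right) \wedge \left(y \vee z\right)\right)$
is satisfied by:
  {z: True, y: False}
  {y: False, z: False}
  {y: True, z: True}


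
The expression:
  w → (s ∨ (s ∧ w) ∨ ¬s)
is always true.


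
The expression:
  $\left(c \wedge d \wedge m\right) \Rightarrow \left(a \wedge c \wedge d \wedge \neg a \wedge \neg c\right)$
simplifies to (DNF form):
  $\neg c \vee \neg d \vee \neg m$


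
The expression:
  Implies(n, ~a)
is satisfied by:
  {n: False, a: False}
  {a: True, n: False}
  {n: True, a: False}


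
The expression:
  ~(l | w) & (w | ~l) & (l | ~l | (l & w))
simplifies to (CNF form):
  ~l & ~w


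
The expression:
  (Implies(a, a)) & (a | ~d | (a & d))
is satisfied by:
  {a: True, d: False}
  {d: False, a: False}
  {d: True, a: True}


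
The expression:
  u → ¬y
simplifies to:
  ¬u ∨ ¬y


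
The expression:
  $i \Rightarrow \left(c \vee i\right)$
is always true.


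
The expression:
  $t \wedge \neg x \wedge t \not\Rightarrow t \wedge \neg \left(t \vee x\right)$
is never true.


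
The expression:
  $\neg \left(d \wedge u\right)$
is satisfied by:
  {u: False, d: False}
  {d: True, u: False}
  {u: True, d: False}


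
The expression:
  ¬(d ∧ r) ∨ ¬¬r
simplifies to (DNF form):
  True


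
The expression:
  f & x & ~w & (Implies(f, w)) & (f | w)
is never true.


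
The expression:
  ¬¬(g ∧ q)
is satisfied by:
  {g: True, q: True}


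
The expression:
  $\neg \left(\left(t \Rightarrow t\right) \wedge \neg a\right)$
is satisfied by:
  {a: True}


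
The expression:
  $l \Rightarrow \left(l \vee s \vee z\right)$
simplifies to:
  $\text{True}$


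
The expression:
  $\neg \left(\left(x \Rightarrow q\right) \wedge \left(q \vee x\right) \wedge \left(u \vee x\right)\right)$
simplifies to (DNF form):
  $\left(\neg u \wedge \neg x\right) \vee \neg q$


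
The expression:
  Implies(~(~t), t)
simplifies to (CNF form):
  True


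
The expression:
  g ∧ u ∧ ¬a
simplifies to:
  g ∧ u ∧ ¬a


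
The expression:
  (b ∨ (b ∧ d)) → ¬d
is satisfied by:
  {d: False, b: False}
  {b: True, d: False}
  {d: True, b: False}


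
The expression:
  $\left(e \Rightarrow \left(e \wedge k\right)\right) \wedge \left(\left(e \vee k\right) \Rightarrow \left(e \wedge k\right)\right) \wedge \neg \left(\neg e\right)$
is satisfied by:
  {e: True, k: True}


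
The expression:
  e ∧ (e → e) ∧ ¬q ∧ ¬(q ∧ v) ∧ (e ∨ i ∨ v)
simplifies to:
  e ∧ ¬q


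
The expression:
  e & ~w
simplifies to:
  e & ~w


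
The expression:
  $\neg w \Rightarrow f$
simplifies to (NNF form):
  $f \vee w$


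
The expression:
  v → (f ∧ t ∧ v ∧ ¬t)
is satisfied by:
  {v: False}


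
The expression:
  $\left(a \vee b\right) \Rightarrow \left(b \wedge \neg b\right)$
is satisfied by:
  {b: False, a: False}


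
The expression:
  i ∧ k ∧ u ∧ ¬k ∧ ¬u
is never true.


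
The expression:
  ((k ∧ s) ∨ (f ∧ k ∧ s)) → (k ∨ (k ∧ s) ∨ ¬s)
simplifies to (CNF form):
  True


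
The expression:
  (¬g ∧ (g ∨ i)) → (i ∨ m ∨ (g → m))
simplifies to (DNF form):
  True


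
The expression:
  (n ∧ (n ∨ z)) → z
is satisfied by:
  {z: True, n: False}
  {n: False, z: False}
  {n: True, z: True}


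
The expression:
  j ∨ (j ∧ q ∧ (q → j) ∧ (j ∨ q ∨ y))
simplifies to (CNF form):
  j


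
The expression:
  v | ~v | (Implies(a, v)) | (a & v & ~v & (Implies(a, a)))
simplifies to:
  True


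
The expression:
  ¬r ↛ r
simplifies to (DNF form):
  ¬r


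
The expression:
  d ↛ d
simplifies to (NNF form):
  False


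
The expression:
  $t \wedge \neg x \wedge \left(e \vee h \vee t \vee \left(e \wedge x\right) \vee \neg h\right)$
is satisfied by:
  {t: True, x: False}


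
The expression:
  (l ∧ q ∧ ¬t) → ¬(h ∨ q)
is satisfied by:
  {t: True, l: False, q: False}
  {l: False, q: False, t: False}
  {t: True, q: True, l: False}
  {q: True, l: False, t: False}
  {t: True, l: True, q: False}
  {l: True, t: False, q: False}
  {t: True, q: True, l: True}


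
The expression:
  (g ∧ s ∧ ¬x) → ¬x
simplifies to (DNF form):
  True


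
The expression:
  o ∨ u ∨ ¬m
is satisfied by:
  {o: True, u: True, m: False}
  {o: True, m: False, u: False}
  {u: True, m: False, o: False}
  {u: False, m: False, o: False}
  {o: True, u: True, m: True}
  {o: True, m: True, u: False}
  {u: True, m: True, o: False}


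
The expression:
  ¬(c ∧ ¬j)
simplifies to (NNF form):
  j ∨ ¬c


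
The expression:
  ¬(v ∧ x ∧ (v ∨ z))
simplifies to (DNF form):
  ¬v ∨ ¬x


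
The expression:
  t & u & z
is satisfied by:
  {t: True, z: True, u: True}


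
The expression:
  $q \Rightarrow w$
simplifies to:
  $w \vee \neg q$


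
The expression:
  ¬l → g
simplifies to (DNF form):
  g ∨ l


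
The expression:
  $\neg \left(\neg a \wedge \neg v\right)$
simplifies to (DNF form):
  $a \vee v$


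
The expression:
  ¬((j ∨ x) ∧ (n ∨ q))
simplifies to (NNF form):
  (¬j ∨ ¬n) ∧ (¬j ∨ ¬q) ∧ (¬n ∨ ¬x) ∧ (¬q ∨ ¬x)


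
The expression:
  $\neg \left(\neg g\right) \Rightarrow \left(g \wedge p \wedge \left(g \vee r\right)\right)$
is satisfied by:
  {p: True, g: False}
  {g: False, p: False}
  {g: True, p: True}


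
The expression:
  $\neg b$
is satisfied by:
  {b: False}


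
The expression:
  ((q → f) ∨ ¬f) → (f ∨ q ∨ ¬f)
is always true.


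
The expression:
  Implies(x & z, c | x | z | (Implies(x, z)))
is always true.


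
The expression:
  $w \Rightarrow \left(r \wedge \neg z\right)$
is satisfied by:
  {r: True, z: False, w: False}
  {z: False, w: False, r: False}
  {r: True, z: True, w: False}
  {z: True, r: False, w: False}
  {w: True, r: True, z: False}


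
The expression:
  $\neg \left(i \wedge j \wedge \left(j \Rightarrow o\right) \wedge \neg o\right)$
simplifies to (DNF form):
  $\text{True}$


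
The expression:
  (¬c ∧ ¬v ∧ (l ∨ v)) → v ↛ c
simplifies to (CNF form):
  c ∨ v ∨ ¬l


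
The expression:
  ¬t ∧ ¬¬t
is never true.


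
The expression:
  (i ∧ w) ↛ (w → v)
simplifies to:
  i ∧ w ∧ ¬v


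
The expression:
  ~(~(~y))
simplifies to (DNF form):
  ~y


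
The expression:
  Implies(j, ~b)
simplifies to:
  ~b | ~j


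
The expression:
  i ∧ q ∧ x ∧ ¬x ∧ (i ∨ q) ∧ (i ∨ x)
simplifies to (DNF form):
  False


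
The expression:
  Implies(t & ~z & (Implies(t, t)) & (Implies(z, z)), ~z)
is always true.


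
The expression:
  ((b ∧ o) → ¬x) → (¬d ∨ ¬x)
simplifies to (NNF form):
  (b ∧ o) ∨ ¬d ∨ ¬x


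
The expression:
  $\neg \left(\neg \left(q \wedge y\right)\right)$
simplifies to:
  $q \wedge y$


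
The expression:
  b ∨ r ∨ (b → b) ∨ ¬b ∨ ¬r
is always true.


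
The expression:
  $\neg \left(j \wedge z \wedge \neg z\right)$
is always true.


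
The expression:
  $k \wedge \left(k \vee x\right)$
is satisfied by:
  {k: True}


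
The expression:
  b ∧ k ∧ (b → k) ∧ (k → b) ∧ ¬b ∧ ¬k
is never true.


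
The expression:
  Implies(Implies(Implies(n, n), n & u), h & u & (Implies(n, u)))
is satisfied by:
  {h: True, u: False, n: False}
  {u: False, n: False, h: False}
  {n: True, h: True, u: False}
  {n: True, u: False, h: False}
  {h: True, u: True, n: False}
  {u: True, h: False, n: False}
  {n: True, u: True, h: True}


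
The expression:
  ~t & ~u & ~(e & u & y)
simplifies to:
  ~t & ~u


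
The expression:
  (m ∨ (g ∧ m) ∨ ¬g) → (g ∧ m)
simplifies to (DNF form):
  g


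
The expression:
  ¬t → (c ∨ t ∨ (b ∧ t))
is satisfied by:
  {t: True, c: True}
  {t: True, c: False}
  {c: True, t: False}


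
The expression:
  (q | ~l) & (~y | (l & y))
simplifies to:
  (l & q) | (~l & ~y)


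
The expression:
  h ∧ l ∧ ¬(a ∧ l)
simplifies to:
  h ∧ l ∧ ¬a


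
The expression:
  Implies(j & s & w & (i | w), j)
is always true.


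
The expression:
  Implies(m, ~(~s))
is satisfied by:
  {s: True, m: False}
  {m: False, s: False}
  {m: True, s: True}


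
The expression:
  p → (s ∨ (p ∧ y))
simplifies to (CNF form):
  s ∨ y ∨ ¬p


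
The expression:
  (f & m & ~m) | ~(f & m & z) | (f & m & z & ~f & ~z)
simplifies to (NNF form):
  ~f | ~m | ~z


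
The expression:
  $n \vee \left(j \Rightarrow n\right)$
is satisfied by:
  {n: True, j: False}
  {j: False, n: False}
  {j: True, n: True}


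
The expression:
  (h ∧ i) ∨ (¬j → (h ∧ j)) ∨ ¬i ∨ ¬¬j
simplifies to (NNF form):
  h ∨ j ∨ ¬i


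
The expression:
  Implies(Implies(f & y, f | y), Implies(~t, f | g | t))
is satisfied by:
  {t: True, g: True, f: True}
  {t: True, g: True, f: False}
  {t: True, f: True, g: False}
  {t: True, f: False, g: False}
  {g: True, f: True, t: False}
  {g: True, f: False, t: False}
  {f: True, g: False, t: False}


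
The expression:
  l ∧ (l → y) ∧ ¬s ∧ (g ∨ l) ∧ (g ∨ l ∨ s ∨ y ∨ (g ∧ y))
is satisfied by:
  {y: True, l: True, s: False}


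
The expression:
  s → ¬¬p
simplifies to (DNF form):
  p ∨ ¬s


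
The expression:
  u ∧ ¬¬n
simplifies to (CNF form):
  n ∧ u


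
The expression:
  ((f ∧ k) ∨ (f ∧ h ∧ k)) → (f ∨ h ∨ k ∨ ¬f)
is always true.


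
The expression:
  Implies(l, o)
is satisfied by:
  {o: True, l: False}
  {l: False, o: False}
  {l: True, o: True}


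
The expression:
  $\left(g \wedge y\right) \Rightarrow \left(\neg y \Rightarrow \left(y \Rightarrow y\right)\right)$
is always true.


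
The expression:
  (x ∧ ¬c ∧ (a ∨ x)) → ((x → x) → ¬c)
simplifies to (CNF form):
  True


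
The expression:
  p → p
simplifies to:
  True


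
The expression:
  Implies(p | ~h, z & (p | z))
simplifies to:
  z | (h & ~p)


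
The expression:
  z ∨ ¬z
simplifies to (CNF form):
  True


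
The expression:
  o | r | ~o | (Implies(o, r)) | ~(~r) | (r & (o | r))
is always true.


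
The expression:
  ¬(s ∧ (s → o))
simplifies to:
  ¬o ∨ ¬s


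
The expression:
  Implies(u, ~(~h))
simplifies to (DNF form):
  h | ~u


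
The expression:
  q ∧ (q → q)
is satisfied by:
  {q: True}


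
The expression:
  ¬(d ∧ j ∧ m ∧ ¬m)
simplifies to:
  True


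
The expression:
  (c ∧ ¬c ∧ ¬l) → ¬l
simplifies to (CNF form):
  True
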